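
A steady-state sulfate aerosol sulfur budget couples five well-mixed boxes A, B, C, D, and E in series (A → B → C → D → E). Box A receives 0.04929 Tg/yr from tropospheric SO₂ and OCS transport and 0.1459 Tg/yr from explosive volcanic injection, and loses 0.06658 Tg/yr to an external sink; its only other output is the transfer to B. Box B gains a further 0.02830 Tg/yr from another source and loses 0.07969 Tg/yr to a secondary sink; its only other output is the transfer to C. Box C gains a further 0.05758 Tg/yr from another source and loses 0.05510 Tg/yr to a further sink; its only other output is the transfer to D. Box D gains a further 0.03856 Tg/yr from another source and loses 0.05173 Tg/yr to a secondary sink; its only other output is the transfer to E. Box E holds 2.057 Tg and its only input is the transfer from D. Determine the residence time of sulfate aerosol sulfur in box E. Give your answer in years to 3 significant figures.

Box A: F(A→B) = (0.04929 + 0.1459) − 0.06658 = 0.12861 Tg/yr.
Box B: F(B→C) = (0.12861 + 0.02830) − 0.07969 = 0.077220 Tg/yr.
Box C: F(C→D) = (0.077220 + 0.05758) − 0.05510 = 0.079700 Tg/yr.
Box D: F(D→E) = (0.079700 + 0.03856) − 0.05173 = 0.066530 Tg/yr.
Box E throughput = its input = 0.066530 Tg/yr; τ = 2.057 / 0.066530 = 30.92 yr.

30.9 yr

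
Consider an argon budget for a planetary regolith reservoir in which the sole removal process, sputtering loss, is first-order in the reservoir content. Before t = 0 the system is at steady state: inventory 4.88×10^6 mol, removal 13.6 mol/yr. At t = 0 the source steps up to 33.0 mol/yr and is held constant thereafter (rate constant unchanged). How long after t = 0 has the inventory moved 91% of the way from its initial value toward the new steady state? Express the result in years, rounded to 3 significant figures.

864000 yr

τ = M₀/F₀ = 4.88×10^6/13.6 = 358800 yr.
The remaining gap fraction is e^(−t/τ); 91% covered ⇒ e^(−t/τ) = 0.0900.
t = −τ ln(0.0900) = 358800 × 2.408 = 864000 yr.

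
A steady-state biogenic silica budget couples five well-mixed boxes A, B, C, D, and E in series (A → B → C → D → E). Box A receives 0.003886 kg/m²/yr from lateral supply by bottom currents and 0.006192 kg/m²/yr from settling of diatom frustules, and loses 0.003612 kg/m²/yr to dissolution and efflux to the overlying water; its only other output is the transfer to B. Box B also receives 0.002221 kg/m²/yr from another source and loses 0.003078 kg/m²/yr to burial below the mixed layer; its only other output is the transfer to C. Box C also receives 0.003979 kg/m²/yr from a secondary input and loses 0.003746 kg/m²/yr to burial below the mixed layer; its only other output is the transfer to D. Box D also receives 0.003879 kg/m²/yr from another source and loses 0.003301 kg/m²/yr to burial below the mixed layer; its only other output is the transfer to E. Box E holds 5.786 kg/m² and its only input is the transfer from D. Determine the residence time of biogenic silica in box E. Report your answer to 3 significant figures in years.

Box A: F(A→B) = (0.003886 + 0.006192) − 0.003612 = 0.0064660 kg/m²/yr.
Box B: F(B→C) = (0.0064660 + 0.002221) − 0.003078 = 0.0056090 kg/m²/yr.
Box C: F(C→D) = (0.0056090 + 0.003979) − 0.003746 = 0.0058420 kg/m²/yr.
Box D: F(D→E) = (0.0058420 + 0.003879) − 0.003301 = 0.0064200 kg/m²/yr.
Box E throughput = its input = 0.0064200 kg/m²/yr; τ = 5.786 / 0.0064200 = 901.2 yr.

901 yr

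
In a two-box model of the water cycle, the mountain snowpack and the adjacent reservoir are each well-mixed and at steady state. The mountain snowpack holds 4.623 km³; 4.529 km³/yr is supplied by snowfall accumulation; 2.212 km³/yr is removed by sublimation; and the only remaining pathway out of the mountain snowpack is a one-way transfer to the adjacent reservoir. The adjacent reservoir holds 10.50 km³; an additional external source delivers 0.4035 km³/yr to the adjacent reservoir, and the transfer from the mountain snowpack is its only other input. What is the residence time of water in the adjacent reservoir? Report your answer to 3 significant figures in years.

Balance the mountain snowpack: ΣF_in = 4.5290 km³/yr.
Transfer to the adjacent reservoir = ΣF_in − (2.212) = 2.3170 km³/yr.
Total input to the adjacent reservoir = 2.3170 + 0.4035 = 2.7205 km³/yr; at steady state this equals its total output.
τ = M / F = 10.50 / 2.7205 = 3.860 yr.

3.86 yr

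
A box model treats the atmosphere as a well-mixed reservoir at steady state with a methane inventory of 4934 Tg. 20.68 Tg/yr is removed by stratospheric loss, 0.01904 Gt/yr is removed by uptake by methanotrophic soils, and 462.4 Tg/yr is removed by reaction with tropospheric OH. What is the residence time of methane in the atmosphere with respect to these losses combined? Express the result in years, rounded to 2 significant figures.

9.8 yr

Convert the uptake by methanotrophic soils flux: 0.01904 Gt/yr = 19.04 Tg/yr.
Total removal = 20.68 + 19.04 + 462.4 = 502.12 Tg/yr.
τ = M / ΣF_out = 4934 / 502.12 = 9.826 yr.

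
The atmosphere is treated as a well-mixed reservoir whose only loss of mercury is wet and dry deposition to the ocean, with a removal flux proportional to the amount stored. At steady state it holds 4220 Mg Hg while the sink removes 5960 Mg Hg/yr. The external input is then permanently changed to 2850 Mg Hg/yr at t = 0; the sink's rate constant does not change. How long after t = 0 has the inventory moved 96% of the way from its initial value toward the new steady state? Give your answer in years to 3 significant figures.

τ = M₀/F₀ = 4220/5960 = 0.7081 yr.
The remaining gap fraction is e^(−t/τ); 96% covered ⇒ e^(−t/τ) = 0.0400.
t = −τ ln(0.0400) = 0.7081 × 3.219 = 2.279 yr.

2.28 yr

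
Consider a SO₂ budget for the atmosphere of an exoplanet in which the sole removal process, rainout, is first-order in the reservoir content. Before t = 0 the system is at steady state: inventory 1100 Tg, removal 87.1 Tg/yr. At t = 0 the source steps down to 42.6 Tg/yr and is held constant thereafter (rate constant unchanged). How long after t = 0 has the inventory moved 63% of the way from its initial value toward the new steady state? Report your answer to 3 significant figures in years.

τ = M₀/F₀ = 1100/87.1 = 12.63 yr.
The remaining gap fraction is e^(−t/τ); 63% covered ⇒ e^(−t/τ) = 0.370.
t = −τ ln(0.370) = 12.63 × 0.9943 = 12.56 yr.

12.6 yr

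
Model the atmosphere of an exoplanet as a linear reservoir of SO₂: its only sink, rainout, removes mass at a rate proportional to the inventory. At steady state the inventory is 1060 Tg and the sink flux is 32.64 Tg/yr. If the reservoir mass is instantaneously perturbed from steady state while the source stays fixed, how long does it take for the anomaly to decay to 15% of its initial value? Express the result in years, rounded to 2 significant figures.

62 yr

For a linear reservoir the anomaly decays as exp(−t/τ) with τ = M/F = 1060/32.64 = 32.48 yr.
exp(−t/τ) = 0.15 ⇒ t = −τ ln(0.15) = 32.48 × 1.897 = 61.61 yr.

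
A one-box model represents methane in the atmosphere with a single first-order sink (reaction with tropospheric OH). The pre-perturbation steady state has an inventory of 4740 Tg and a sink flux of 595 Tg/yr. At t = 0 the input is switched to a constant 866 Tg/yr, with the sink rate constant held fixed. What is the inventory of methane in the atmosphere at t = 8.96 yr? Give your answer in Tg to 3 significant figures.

6200 Tg

The sink rate constant is k = F₀/M₀ = 595/4740 = 0.1255 yr⁻¹.
Solving dM/dt = F₁ − kM with M(0) = M₀ gives M(t) = F₁/k + (M₀ − F₁/k)·e^(−kt).
F₁/k = 866/0.1255 = 6898.9 Tg; kt = 0.1255 × 8.96 = 1.125, e^(−kt) = 0.3247.
M(8.96) = 6898.9 + (4740 − 6898.9) × 0.3247 = 6898.9 − 701.1 = 6197.8 Tg.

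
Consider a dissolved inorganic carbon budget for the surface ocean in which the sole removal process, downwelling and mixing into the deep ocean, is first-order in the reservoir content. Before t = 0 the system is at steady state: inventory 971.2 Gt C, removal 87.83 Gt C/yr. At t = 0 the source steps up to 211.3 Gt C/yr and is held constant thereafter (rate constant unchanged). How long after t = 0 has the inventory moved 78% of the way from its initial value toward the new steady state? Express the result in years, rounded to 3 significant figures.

16.7 yr

τ = M₀/F₀ = 971.2/87.83 = 11.06 yr.
The remaining gap fraction is e^(−t/τ); 78% covered ⇒ e^(−t/τ) = 0.220.
t = −τ ln(0.220) = 11.06 × 1.514 = 16.74 yr.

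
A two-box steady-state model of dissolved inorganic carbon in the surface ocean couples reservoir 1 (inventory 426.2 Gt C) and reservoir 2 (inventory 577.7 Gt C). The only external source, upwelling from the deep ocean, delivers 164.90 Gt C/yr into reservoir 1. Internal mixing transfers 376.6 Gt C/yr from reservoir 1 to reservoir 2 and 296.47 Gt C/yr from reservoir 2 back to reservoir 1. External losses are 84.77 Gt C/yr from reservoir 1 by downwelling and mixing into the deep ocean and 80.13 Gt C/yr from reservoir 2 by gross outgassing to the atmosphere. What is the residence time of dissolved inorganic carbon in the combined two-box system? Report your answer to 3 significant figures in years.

Treat the two boxes together as one reservoir: the mixing fluxes between them are internal recycling, so τ = ΣM / Σ(external losses).
M_total = 426.2 + 577.7 = 1003.9 Gt C.
ΣF_external_out = 84.77 + 80.13 = 164.90 Gt C/yr.
τ = M_total / ΣF_ext = 1003.9 / 164.90 = 6.088 yr.

6.09 yr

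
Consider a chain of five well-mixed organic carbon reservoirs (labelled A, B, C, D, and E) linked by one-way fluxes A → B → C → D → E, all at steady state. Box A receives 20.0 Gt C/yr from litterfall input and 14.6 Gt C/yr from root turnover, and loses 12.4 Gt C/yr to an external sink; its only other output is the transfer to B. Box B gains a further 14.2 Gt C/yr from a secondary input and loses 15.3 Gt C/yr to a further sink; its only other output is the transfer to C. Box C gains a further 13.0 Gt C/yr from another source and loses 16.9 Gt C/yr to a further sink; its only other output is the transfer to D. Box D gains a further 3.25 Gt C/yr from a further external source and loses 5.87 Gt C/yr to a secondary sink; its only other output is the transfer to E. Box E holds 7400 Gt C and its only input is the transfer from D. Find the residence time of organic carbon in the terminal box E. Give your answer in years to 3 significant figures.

Box A: F(A→B) = (20.0 + 14.6) − 12.4 = 22.200 Gt C/yr.
Box B: F(B→C) = (22.200 + 14.2) − 15.3 = 21.100 Gt C/yr.
Box C: F(C→D) = (21.100 + 13.0) − 16.9 = 17.200 Gt C/yr.
Box D: F(D→E) = (17.200 + 3.25) − 5.87 = 14.580 Gt C/yr.
Box E throughput = its input = 14.580 Gt C/yr; τ = 7400 / 14.580 = 507.5 yr.

508 yr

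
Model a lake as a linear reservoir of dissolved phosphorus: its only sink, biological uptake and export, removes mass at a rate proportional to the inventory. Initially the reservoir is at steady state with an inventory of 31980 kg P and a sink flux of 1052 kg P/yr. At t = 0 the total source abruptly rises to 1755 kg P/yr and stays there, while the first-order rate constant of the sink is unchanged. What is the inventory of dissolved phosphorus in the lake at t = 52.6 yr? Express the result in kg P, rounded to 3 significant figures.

τ = M₀/F₀ = 31980/1052 = 30.40 yr; rate constant k = 1/τ.
New steady state M_∞ = F₁/k = F₁·τ = 1755 × 30.40 = 53351 kg P.
M(t) = M_∞ + (M₀ − M_∞)·e^(−t/τ); t/τ = 52.6/30.40 = 1.730, so e^(−t/τ) = 0.1772.
M(t) = 53351 − 21370 × 0.1772 = 49563 kg P.

49600 kg P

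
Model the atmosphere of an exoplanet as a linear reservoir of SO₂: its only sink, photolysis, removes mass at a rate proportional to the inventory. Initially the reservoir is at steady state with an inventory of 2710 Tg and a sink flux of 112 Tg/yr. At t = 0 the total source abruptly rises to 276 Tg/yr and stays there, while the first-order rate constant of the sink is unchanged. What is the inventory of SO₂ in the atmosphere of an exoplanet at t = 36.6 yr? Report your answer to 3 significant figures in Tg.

5800 Tg

The sink rate constant is k = F₀/M₀ = 112/2710 = 0.04133 yr⁻¹.
Solving dM/dt = F₁ − kM with M(0) = M₀ gives M(t) = F₁/k + (M₀ − F₁/k)·e^(−kt).
F₁/k = 276/0.04133 = 6678.2 Tg; kt = 0.04133 × 36.6 = 1.513, e^(−kt) = 0.2203.
M(36.6) = 6678.2 + (2710 − 6678.2) × 0.2203 = 6678.2 − 874.3 = 5803.9 Tg.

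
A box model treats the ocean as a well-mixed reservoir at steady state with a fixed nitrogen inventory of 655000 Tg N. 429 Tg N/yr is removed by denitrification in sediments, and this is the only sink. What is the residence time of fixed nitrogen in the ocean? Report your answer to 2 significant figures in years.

τ = M / F = 655000 / 429 = 1527 yr.

1500 yr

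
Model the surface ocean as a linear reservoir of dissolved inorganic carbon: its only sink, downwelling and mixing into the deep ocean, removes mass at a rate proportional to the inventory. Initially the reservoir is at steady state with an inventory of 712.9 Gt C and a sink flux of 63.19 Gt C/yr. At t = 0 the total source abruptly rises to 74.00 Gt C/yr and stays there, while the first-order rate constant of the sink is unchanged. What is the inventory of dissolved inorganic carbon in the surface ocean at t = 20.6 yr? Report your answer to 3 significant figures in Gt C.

Residence time τ = M₀/F₀ = 11.28 yr. The eventual steady state is M_∞ = M₀·(F₁/F₀) = 712.9 × 74.00/63.19 = 834.86 Gt C.
The anomaly ΔM(t) = M(t) − M_∞ decays as ΔM₀·e^(−t/τ) with ΔM₀ = 712.9 − 834.86 = −122.0 Gt C.
At t = 20.6 yr, e^(−t/τ) = e^(−1.826) = 0.1611, so ΔM = −19.64 Gt C and M = 834.86 − 19.64 = 815.21 Gt C.

815 Gt C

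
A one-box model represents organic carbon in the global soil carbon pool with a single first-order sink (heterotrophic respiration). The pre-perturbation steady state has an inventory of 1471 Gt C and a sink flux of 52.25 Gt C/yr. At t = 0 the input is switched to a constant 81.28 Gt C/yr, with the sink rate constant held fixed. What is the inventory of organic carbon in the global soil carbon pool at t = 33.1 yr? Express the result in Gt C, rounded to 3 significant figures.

2040 Gt C

The sink rate constant is k = F₀/M₀ = 52.25/1471 = 0.03552 yr⁻¹.
Solving dM/dt = F₁ − kM with M(0) = M₀ gives M(t) = F₁/k + (M₀ − F₁/k)·e^(−kt).
F₁/k = 81.28/0.03552 = 2288.3 Gt C; kt = 0.03552 × 33.1 = 1.176, e^(−kt) = 0.3086.
M(33.1) = 2288.3 + (1471 − 2288.3) × 0.3086 = 2288.3 − 252.2 = 2036.1 Gt C.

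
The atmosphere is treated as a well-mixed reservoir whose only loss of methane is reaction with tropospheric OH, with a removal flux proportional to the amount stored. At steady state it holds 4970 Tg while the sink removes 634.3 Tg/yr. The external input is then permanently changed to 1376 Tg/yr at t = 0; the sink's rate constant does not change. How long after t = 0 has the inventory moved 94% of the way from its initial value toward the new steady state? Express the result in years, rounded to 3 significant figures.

τ = M₀/F₀ = 4970/634.3 = 7.835 yr.
The remaining gap fraction is e^(−t/τ); 94% covered ⇒ e^(−t/τ) = 0.0600.
t = −τ ln(0.0600) = 7.835 × 2.813 = 22.04 yr.

22.0 yr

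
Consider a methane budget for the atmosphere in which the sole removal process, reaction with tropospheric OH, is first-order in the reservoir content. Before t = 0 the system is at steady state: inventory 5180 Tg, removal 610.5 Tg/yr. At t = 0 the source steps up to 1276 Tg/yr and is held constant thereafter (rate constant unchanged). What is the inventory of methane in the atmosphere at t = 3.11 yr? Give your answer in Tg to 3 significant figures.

Residence time τ = M₀/F₀ = 8.485 yr. The eventual steady state is M_∞ = M₀·(F₁/F₀) = 5180 × 1276/610.5 = 10827 Tg.
The anomaly ΔM(t) = M(t) − M_∞ decays as ΔM₀·e^(−t/τ) with ΔM₀ = 5180 − 10827 = −5647 Tg.
At t = 3.11 yr, e^(−t/τ) = e^(−0.3665) = 0.6931, so ΔM = −3914 Tg and M = 10827 − 3914 = 6912.8 Tg.

6910 Tg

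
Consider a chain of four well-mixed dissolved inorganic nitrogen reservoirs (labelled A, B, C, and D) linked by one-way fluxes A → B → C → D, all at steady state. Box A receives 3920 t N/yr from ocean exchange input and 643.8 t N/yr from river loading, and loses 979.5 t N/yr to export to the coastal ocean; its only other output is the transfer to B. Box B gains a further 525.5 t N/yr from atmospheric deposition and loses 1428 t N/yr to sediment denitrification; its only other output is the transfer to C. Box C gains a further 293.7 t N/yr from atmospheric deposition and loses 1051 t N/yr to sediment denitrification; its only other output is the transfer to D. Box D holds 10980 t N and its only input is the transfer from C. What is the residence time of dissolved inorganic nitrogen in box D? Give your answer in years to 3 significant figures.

5.71 yr

Box A: F(A→B) = (3920 + 643.8) − 979.5 = 3584.3 t N/yr.
Box B: F(B→C) = (3584.3 + 525.5) − 1428 = 2681.8 t N/yr.
Box C: F(C→D) = (2681.8 + 293.7) − 1051 = 1924.5 t N/yr.
Box D throughput = its input = 1924.5 t N/yr; τ = 10980 / 1924.5 = 5.705 yr.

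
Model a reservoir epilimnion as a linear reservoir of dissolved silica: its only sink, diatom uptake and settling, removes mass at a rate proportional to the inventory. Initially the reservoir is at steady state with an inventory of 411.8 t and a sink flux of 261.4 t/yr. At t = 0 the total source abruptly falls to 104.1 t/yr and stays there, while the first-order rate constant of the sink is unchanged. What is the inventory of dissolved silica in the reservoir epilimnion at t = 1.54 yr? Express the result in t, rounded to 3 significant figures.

257 t

Residence time τ = M₀/F₀ = 1.575 yr. The eventual steady state is M_∞ = M₀·(F₁/F₀) = 411.8 × 104.1/261.4 = 164.00 t.
The anomaly ΔM(t) = M(t) − M_∞ decays as ΔM₀·e^(−t/τ) with ΔM₀ = 411.8 − 164.00 = 247.8 t.
At t = 1.54 yr, e^(−t/τ) = e^(−0.9776) = 0.3762, so ΔM = 93.23 t and M = 164.00 + 93.23 = 257.23 t.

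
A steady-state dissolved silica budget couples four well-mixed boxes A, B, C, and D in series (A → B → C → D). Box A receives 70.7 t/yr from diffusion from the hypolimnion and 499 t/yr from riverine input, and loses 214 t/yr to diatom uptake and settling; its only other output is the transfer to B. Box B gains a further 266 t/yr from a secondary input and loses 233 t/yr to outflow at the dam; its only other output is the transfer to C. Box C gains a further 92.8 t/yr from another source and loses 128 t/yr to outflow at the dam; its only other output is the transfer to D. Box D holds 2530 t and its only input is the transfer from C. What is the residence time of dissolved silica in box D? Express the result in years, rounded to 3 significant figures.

7.16 yr

Box A: F(A→B) = (70.7 + 499) − 214 = 355.70 t/yr.
Box B: F(B→C) = (355.70 + 266) − 233 = 388.70 t/yr.
Box C: F(C→D) = (388.70 + 92.8) − 128 = 353.50 t/yr.
Box D throughput = its input = 353.50 t/yr; τ = 2530 / 353.50 = 7.157 yr.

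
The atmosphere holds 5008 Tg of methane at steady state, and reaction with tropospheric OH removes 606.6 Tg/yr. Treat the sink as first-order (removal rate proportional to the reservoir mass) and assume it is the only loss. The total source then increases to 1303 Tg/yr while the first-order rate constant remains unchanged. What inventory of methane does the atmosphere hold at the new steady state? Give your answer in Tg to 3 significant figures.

Rate constant k = F/M = 606.6 / 5008 = 0.1211 yr⁻¹.
At the new steady state, source = k·M_new ⇒ M_new = 1303 / 0.1211 = 10760 Tg.
(Equivalently M_new = M × F_new/F_old = 5008 × 1303/606.6.)

10800 Tg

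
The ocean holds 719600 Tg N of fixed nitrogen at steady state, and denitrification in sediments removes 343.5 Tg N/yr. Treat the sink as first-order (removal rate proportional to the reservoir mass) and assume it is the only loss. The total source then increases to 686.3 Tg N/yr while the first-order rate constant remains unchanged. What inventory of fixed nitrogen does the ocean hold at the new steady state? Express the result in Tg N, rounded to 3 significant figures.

1.44×10^6 Tg N

Rate constant k = F/M = 343.5 / 719600 = 0.0004773 yr⁻¹.
At the new steady state, source = k·M_new ⇒ M_new = 686.3 / 0.0004773 = 1.438×10^6 Tg N.
(Equivalently M_new = M × F_new/F_old = 719600 × 686.3/343.5.)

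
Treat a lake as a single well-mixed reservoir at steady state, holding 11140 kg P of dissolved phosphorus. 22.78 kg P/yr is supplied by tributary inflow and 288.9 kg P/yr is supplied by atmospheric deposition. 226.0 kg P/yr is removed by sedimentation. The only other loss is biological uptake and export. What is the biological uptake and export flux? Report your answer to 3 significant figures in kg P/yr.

85.7 kg P/yr

At steady state ΣF_in = ΣF_out.
ΣF_in = 22.78 + 288.9 = 311.68 kg P/yr.
Biological uptake and export flux = ΣF_in − (226.0) = 311.68 − 226.0 = 85.68 kg P/yr.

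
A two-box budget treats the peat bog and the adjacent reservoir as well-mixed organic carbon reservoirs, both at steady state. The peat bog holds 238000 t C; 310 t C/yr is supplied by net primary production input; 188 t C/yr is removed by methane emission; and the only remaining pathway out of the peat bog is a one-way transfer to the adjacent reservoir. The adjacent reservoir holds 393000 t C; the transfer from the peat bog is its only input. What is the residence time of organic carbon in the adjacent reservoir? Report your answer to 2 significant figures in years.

Balance the peat bog: ΣF_in = 310.00 t C/yr.
Transfer to the adjacent reservoir = ΣF_in − (188) = 122.00 t C/yr.
At steady state the output of the adjacent reservoir equals its input, 122.00 t C/yr.
τ = M / F = 393000 / 122.00 = 3221 yr.

3200 yr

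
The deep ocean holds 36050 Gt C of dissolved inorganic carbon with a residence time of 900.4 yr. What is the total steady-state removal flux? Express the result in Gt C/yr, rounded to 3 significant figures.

F = M / τ = 36050 / 900.4 = 40.04 Gt C/yr.

40.0 Gt C/yr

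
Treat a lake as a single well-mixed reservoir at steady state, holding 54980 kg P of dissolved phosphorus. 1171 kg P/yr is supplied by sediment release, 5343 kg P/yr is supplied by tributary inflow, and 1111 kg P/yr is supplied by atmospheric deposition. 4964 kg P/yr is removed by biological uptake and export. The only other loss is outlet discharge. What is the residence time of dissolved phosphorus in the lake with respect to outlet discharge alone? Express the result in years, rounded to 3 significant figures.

20.7 yr

At steady state ΣF_in = ΣF_out.
ΣF_in = 1171 + 5343 + 1111 = 7625.0 kg P/yr.
Outlet discharge flux = ΣF_in − (4964) = 7625.0 − 4964 = 2661 kg P/yr.
τ = M / F = 54980 / 2661 = 20.66 yr.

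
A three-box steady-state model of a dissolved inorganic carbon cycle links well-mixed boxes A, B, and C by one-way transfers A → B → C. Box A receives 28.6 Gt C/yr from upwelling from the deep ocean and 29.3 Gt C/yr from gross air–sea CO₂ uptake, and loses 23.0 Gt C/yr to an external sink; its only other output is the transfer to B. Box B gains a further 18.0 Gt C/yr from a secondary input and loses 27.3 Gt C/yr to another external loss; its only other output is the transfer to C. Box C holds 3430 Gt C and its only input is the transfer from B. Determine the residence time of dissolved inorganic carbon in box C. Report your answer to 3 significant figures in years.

Box A: F(A→B) = (28.6 + 29.3) − 23.0 = 34.900 Gt C/yr.
Box B: F(B→C) = (34.900 + 18.0) − 27.3 = 25.600 Gt C/yr.
Box C throughput = its input = 25.600 Gt C/yr; τ = 3430 / 25.600 = 134.0 yr.

134 yr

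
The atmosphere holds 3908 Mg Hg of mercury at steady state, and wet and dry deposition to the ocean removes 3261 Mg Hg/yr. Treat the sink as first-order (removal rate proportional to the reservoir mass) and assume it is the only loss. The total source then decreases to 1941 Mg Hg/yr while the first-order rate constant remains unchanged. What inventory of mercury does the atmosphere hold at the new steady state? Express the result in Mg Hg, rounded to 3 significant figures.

2330 Mg Hg

Rate constant k = F/M = 3261 / 3908 = 0.8344 yr⁻¹.
At the new steady state, source = k·M_new ⇒ M_new = 1941 / 0.8344 = 2326 Mg Hg.
(Equivalently M_new = M × F_new/F_old = 3908 × 1941/3261.)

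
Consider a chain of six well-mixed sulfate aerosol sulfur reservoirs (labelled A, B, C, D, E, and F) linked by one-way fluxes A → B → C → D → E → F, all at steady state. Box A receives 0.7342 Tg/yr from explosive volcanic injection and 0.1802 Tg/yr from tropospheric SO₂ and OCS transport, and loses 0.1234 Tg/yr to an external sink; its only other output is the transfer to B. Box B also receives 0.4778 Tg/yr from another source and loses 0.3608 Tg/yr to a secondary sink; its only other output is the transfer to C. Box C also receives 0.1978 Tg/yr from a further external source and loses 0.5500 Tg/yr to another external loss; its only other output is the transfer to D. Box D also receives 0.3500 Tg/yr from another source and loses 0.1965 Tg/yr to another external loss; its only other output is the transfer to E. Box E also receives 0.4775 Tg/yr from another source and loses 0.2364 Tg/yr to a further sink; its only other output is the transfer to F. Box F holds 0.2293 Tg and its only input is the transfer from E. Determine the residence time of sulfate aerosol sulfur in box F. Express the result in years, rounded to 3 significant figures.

0.241 yr

Box A: F(A→B) = (0.7342 + 0.1802) − 0.1234 = 0.79100 Tg/yr.
Box B: F(B→C) = (0.79100 + 0.4778) − 0.3608 = 0.90800 Tg/yr.
Box C: F(C→D) = (0.90800 + 0.1978) − 0.5500 = 0.55580 Tg/yr.
Box D: F(D→E) = (0.55580 + 0.3500) − 0.1965 = 0.70930 Tg/yr.
Box E: F(E→F) = (0.70930 + 0.4775) − 0.2364 = 0.95040 Tg/yr.
Box F throughput = its input = 0.95040 Tg/yr; τ = 0.2293 / 0.95040 = 0.2413 yr.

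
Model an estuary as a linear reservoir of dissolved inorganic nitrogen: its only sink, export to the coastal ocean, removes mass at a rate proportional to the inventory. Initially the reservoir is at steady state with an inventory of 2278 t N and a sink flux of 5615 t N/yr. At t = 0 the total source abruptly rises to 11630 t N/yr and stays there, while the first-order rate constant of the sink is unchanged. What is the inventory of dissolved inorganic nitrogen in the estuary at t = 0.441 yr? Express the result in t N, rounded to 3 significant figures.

3900 t N

Residence time τ = M₀/F₀ = 0.4057 yr. The eventual steady state is M_∞ = M₀·(F₁/F₀) = 2278 × 11630/5615 = 4718.3 t N.
The anomaly ΔM(t) = M(t) − M_∞ decays as ΔM₀·e^(−t/τ) with ΔM₀ = 2278 − 4718.3 = −2440 t N.
At t = 0.441 yr, e^(−t/τ) = e^(−1.087) = 0.3372, so ΔM = −822.9 t N and M = 4718.3 − 822.9 = 3895.4 t N.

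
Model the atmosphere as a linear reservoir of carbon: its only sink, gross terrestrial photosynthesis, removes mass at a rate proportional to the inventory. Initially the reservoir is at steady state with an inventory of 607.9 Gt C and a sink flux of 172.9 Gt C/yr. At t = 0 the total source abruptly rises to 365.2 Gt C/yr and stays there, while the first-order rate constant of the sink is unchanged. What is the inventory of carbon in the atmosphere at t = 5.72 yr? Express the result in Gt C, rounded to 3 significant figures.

τ = M₀/F₀ = 607.9/172.9 = 3.516 yr; rate constant k = 1/τ.
New steady state M_∞ = F₁/k = F₁·τ = 365.2 × 3.516 = 1284.0 Gt C.
M(t) = M_∞ + (M₀ − M_∞)·e^(−t/τ); t/τ = 5.72/3.516 = 1.627, so e^(−t/τ) = 0.1965.
M(t) = 1284.0 − 676.1 × 0.1965 = 1151.1 Gt C.

1150 Gt C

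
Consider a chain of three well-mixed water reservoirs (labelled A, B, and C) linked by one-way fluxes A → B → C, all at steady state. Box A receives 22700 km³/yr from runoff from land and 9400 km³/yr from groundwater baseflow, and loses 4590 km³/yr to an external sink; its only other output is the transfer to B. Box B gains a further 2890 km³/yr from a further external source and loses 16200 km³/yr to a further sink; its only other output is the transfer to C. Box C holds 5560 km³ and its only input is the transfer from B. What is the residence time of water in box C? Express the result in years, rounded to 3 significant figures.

0.392 yr

Box A: F(A→B) = (22700 + 9400) − 4590 = 27510 km³/yr.
Box B: F(B→C) = (27510 + 2890) − 16200 = 14200 km³/yr.
Box C throughput = its input = 14200 km³/yr; τ = 5560 / 14200 = 0.3915 yr.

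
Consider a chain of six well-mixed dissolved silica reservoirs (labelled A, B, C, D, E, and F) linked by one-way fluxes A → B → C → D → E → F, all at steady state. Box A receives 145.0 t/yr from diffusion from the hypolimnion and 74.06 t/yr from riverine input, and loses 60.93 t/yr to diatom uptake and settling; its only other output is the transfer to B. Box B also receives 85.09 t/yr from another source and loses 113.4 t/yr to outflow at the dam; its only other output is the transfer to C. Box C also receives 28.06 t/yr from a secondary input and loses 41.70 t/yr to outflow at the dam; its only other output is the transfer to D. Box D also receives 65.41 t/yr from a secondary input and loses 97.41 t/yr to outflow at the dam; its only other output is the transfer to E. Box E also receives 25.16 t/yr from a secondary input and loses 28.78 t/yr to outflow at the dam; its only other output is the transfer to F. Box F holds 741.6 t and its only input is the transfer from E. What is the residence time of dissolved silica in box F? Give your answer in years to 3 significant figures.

Box A: F(A→B) = (145.0 + 74.06) − 60.93 = 158.13 t/yr.
Box B: F(B→C) = (158.13 + 85.09) − 113.4 = 129.82 t/yr.
Box C: F(C→D) = (129.82 + 28.06) − 41.70 = 116.18 t/yr.
Box D: F(D→E) = (116.18 + 65.41) − 97.41 = 84.180 t/yr.
Box E: F(E→F) = (84.180 + 25.16) − 28.78 = 80.560 t/yr.
Box F throughput = its input = 80.560 t/yr; τ = 741.6 / 80.560 = 9.206 yr.

9.21 yr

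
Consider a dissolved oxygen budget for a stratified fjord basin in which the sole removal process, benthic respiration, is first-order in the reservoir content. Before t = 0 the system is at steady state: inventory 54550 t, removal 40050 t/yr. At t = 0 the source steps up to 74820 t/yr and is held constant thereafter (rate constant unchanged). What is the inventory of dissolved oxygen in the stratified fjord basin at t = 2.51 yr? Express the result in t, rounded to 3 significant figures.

94400 t

Residence time τ = M₀/F₀ = 1.362 yr. The eventual steady state is M_∞ = M₀·(F₁/F₀) = 54550 × 74820/40050 = 101910 t.
The anomaly ΔM(t) = M(t) − M_∞ decays as ΔM₀·e^(−t/τ) with ΔM₀ = 54550 − 101910 = −47360 t.
At t = 2.51 yr, e^(−t/τ) = e^(−1.843) = 0.1584, so ΔM = −7500 t and M = 101910 − 7500 = 94408 t.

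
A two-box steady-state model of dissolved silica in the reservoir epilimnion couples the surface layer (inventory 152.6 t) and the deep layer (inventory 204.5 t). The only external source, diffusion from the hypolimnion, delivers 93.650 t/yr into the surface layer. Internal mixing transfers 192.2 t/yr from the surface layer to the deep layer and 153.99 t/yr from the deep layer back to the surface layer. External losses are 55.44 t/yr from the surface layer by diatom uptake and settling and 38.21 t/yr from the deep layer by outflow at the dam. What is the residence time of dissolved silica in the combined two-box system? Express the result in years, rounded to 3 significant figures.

Treat the two boxes together as one reservoir: the mixing fluxes between them are internal recycling, so τ = ΣM / Σ(external losses).
M_total = 152.6 + 204.5 = 357.10 t.
ΣF_external_out = 55.44 + 38.21 = 93.650 t/yr.
τ = M_total / ΣF_ext = 357.10 / 93.650 = 3.813 yr.

3.81 yr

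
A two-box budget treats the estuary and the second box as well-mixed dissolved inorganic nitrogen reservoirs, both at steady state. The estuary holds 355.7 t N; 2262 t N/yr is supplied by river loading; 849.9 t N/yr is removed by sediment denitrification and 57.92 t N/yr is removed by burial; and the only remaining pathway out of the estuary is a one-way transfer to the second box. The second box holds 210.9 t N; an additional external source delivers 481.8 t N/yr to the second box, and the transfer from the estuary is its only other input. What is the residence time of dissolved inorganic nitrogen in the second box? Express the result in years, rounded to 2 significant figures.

0.11 yr

Balance the estuary: ΣF_in = 2262.0 t N/yr.
Transfer to the second box = ΣF_in − (849.9 + 57.92) = 1354.2 t N/yr.
Total input to the second box = 1354.2 + 481.8 = 1836.0 t N/yr; at steady state this equals its total output.
τ = M / F = 210.9 / 1836.0 = 0.1149 yr.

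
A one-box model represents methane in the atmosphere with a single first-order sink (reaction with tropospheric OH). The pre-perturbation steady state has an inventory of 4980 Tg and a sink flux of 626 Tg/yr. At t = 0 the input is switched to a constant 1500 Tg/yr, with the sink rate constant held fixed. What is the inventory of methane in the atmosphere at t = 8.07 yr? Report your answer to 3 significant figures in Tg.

9410 Tg

Residence time τ = M₀/F₀ = 7.955 yr. The eventual steady state is M_∞ = M₀·(F₁/F₀) = 4980 × 1500/626 = 11933 Tg.
The anomaly ΔM(t) = M(t) − M_∞ decays as ΔM₀·e^(−t/τ) with ΔM₀ = 4980 − 11933 = −6953 Tg.
At t = 8.07 yr, e^(−t/τ) = e^(−1.014) = 0.3626, so ΔM = −2521 Tg and M = 11933 − 2521 = 9411.7 Tg.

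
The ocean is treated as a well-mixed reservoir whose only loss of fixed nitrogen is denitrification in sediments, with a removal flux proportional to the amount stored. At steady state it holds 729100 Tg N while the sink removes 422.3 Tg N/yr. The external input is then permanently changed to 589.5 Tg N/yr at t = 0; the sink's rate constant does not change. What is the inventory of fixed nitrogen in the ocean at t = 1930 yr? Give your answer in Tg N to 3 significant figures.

923000 Tg N

The sink rate constant is k = F₀/M₀ = 422.3/729100 = 0.0005792 yr⁻¹.
Solving dM/dt = F₁ − kM with M(0) = M₀ gives M(t) = F₁/k + (M₀ − F₁/k)·e^(−kt).
F₁/k = 589.5/0.0005792 = 1.0178×10^6 Tg N; kt = 0.0005792 × 1930 = 1.118, e^(−kt) = 0.3270.
M(1930) = 1.0178×10^6 + (729100 − 1.0178×10^6) × 0.3270 = 1.0178×10^6 − 94390 = 923380 Tg N.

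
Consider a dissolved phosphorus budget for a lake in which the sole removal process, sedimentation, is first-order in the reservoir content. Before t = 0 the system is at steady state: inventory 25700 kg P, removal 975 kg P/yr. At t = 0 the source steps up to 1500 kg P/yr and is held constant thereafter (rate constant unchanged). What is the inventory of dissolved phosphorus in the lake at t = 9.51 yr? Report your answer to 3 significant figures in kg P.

τ = M₀/F₀ = 25700/975 = 26.36 yr; rate constant k = 1/τ.
New steady state M_∞ = F₁/k = F₁·τ = 1500 × 26.36 = 39538 kg P.
M(t) = M_∞ + (M₀ − M_∞)·e^(−t/τ); t/τ = 9.51/26.36 = 0.3608, so e^(−t/τ) = 0.6971.
M(t) = 39538 − 13840 × 0.6971 = 29891 kg P.

29900 kg P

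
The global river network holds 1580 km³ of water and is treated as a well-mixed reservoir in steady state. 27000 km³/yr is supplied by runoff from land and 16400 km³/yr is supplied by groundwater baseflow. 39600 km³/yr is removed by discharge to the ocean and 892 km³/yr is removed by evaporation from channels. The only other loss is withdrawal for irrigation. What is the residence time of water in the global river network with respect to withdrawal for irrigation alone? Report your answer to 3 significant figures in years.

0.543 yr

At steady state ΣF_in = ΣF_out.
ΣF_in = 27000 + 16400 = 43400 km³/yr.
Withdrawal for irrigation flux = ΣF_in − (39600 + 892) = 43400 − 40490 = 2908 km³/yr.
τ = M / F = 1580 / 2908 = 0.5433 yr.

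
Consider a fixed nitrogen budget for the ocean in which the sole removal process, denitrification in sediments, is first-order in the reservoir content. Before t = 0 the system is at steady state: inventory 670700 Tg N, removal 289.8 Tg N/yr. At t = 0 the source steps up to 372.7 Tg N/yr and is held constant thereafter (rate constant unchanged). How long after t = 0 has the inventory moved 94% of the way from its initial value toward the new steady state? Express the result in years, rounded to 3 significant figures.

τ = M₀/F₀ = 670700/289.8 = 2314 yr.
The remaining gap fraction is e^(−t/τ); 94% covered ⇒ e^(−t/τ) = 0.0600.
t = −τ ln(0.0600) = 2314 × 2.813 = 6511 yr.

6510 yr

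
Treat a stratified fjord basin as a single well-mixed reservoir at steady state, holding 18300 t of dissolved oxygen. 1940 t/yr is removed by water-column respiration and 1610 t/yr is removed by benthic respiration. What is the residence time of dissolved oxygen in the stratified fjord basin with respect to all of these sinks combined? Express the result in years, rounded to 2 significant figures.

5.2 yr

Total removal flux = 1940 + 1610 = 3550.0 t/yr.
τ = M / ΣF_out = 18300 / 3550.0 = 5.155 yr.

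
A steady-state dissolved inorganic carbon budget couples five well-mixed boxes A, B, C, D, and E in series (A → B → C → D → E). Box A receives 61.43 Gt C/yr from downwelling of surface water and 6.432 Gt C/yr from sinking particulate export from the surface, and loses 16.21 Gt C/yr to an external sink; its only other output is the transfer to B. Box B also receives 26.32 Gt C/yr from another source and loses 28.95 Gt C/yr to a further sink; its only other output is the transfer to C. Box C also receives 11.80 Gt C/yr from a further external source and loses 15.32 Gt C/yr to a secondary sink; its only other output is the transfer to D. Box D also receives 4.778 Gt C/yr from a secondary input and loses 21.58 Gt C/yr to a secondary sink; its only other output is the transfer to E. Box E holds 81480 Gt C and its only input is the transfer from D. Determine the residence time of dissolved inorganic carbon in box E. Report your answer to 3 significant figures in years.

Box A: F(A→B) = (61.43 + 6.432) − 16.21 = 51.652 Gt C/yr.
Box B: F(B→C) = (51.652 + 26.32) − 28.95 = 49.022 Gt C/yr.
Box C: F(C→D) = (49.022 + 11.80) − 15.32 = 45.502 Gt C/yr.
Box D: F(D→E) = (45.502 + 4.778) − 21.58 = 28.700 Gt C/yr.
Box E throughput = its input = 28.700 Gt C/yr; τ = 81480 / 28.700 = 2839 yr.

2840 yr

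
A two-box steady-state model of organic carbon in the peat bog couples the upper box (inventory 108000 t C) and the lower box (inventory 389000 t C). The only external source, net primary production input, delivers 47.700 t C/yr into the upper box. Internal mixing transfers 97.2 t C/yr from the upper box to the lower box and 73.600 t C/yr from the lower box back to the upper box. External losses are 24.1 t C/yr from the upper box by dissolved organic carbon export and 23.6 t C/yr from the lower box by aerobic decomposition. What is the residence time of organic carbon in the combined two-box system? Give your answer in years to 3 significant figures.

For the system as a whole, the A↔B exchange is internal and contributes nothing to the throughput; only the external sinks remove mass.
M_total = 108000 + 389000 = 497000 t C.
ΣF_external_out = 24.1 + 23.6 = 47.700 t C/yr.
τ = M_total / ΣF_ext = 497000 / 47.700 = 10420 yr.

10400 yr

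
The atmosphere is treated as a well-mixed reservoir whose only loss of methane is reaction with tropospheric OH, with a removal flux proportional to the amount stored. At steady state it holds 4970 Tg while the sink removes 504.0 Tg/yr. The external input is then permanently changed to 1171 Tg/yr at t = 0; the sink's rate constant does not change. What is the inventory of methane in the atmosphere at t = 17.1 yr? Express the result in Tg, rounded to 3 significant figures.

τ = M₀/F₀ = 4970/504.0 = 9.861 yr; rate constant k = 1/τ.
New steady state M_∞ = F₁/k = F₁·τ = 1171 × 9.861 = 11547 Tg.
M(t) = M_∞ + (M₀ − M_∞)·e^(−t/τ); t/τ = 17.1/9.861 = 1.734, so e^(−t/τ) = 0.1766.
M(t) = 11547 − 6577 × 0.1766 = 10386 Tg.

10400 Tg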